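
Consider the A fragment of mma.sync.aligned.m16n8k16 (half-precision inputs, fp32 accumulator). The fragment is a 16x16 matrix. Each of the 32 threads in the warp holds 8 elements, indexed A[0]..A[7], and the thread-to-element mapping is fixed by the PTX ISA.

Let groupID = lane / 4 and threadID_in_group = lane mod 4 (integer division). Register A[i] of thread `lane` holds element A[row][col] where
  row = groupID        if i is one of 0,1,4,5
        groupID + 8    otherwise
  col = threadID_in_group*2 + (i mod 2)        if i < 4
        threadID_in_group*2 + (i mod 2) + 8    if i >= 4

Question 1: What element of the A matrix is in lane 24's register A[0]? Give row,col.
24: G=6,T=0
[0] (6+0,0*2+0+0) = (6,0)

6,0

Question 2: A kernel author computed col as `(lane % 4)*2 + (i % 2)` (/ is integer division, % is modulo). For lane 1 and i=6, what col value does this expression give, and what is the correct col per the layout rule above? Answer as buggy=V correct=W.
buggy=2 correct=10

`(lane % 4)*2 + (i % 2)`[1,6]→2
lane 1→1/4=0, 1 mod 4=1
i=6  r:0+8→8  c:2·1+0+8→10
col: 2 vs 10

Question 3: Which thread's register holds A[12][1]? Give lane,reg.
r=12->g=4,rb=1  c=1->cb=0,t=0,b0=1
L=4*4+0=16  i=0*4+1*2+1=3

16,3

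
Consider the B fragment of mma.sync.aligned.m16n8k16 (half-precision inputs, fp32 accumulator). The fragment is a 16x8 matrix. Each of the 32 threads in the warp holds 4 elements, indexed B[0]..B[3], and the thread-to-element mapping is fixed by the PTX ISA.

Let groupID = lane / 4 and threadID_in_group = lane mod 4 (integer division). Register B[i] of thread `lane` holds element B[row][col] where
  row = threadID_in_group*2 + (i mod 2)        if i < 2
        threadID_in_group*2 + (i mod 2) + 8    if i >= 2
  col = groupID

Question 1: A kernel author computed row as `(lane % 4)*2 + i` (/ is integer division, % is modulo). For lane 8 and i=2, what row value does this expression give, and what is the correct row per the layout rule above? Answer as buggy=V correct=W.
buggy=2 correct=8

`(lane % 4)*2 + i`[8,2]->2
lane 8->8/4=2, 8 mod 4=0
i=2  r:2·0+0+8->8  c:2
row: 2 vs 8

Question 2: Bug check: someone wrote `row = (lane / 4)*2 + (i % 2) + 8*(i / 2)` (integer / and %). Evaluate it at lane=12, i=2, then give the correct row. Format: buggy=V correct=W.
`(lane / 4)*2 + (i % 2) + 8*(i / 2)`[12,2]->14
lane 12: gid=3 (12/4), tid=0 (12%4)
i=2: r=0*2+0+8=8, c=gid=3
row: 14 vs 8

buggy=14 correct=8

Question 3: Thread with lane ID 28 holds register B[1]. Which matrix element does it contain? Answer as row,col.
1,7

L=28⇒gr=28>>2=7, th=28&3=0
[1]⇒row 0·2+1+0=1  col gr=7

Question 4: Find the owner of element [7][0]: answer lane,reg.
c:0=>grp=0  r:7=>rB=0,tig=3,lo=1
L=0*4+3=3  i=0*2+1=1

3,1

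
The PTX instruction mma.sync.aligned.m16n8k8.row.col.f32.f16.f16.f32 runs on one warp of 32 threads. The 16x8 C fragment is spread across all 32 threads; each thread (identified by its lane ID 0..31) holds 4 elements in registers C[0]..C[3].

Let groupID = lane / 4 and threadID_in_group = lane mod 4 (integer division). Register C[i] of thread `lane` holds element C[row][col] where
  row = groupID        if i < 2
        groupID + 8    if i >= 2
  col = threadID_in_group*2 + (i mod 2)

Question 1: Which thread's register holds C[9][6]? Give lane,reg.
7,2

r:9=>grp=1,rB=1  c:6=>tig=3,lo=0
L=1*4+3=7  i=1*2+0=2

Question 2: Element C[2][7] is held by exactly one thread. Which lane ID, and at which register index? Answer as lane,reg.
r: 2->gid=2,r8=0  c: 7->tid=3,i&1=1
L=2*4+3=11  i=0*2+1=1

11,1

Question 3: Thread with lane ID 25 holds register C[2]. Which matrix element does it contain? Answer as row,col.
lane 25: gid=6 (25/4), tid=1 (25%4)
i=2: r=6+8=14, c=1*2+0=2

14,2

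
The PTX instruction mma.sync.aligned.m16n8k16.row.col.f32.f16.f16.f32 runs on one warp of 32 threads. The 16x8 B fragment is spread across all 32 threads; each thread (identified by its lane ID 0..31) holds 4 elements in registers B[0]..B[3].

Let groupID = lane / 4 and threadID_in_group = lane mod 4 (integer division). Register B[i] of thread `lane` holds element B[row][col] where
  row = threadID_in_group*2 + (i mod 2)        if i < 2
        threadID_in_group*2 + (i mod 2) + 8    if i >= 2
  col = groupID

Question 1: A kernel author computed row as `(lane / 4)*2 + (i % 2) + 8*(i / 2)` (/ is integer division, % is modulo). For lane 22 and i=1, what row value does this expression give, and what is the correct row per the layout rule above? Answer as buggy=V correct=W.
`(lane / 4)*2 + (i % 2) + 8*(i / 2)`[22,1]->11
lane 22: g=5 (22/4), t=2 (22%4)
i=1: r=2*2+1+0=5, c=g=5
row: 11 vs 5

buggy=11 correct=5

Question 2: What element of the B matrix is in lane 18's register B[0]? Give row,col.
4,4

L=18->gid=18>>2=4, tid=18&3=2
[0]->row 2·2+0+0=4  col gid=4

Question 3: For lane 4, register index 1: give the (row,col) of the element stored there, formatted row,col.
1,1

L=4->g=4>>2=1, t=4&3=0
[1]->row 0·2+1+0=1  col g=1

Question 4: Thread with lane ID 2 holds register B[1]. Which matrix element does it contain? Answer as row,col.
5,0

2: g=0,t=2
[1] (2*2+1+0,0) = (5,0)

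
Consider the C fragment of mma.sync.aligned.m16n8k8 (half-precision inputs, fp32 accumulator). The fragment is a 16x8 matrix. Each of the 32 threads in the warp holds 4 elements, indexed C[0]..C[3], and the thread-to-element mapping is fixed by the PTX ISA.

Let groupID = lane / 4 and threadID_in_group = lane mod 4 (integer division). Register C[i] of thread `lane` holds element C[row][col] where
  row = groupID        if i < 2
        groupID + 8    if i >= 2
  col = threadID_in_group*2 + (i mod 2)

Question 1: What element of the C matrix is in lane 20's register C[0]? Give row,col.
lane 20: grp=5 (20/4), tig=0 (20%4)
i=0: r=5+0=5, c=0*2+0=0

5,0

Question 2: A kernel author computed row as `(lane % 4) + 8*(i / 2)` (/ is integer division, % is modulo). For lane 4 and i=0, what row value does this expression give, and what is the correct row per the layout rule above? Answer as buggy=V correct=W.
buggy=0 correct=1

`(lane % 4) + 8*(i / 2)`[4,0]⇒0
L=4⇒gr=4>>2=1, th=4&3=0
[0]⇒row 1+0=1  col 0·2+0=0
row: 0 vs 1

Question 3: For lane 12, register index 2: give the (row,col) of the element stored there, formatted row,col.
L=12→G=12>>2=3, T=12&3=0
[2]→row 3+8=11  col 0·2+0=0

11,0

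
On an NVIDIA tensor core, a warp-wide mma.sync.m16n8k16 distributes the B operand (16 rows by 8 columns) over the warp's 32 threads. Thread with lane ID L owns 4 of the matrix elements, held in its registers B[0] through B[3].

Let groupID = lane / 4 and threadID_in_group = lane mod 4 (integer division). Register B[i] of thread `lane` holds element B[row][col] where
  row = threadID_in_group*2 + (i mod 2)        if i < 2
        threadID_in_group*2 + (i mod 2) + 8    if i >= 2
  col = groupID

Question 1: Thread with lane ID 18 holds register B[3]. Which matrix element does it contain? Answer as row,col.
13,4

lane 18⇒18/4=4, 18 mod 4=2
i=3  r:2·2+1+8⇒13  c:4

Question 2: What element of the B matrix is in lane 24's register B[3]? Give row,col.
9,6

24: gr=6,th=0
[3] (0*2+1+8,6) = (9,6)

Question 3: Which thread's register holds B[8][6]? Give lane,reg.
c: 6->gid=6  r: 8->r8=1,tid=0,i&1=0
L=6*4+0=24  i=1*2+0=2

24,2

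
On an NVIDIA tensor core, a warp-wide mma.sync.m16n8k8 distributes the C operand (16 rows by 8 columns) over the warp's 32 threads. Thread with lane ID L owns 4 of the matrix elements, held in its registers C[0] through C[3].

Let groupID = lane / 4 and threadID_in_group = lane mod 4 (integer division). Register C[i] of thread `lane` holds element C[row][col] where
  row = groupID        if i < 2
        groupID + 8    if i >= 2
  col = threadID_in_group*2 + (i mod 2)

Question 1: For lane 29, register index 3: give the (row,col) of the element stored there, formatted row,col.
15,3

29: gid=7,tid=1
[3] (7+8,1*2+1) = (15,3)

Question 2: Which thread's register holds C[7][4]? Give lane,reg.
r=7⇒gr=7,Rb=0  c=4⇒th=2,odd=0
L=7*4+2=30  i=0*2+0=0

30,0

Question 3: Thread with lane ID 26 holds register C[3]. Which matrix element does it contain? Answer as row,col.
14,5

lane 26: grp=6 (26/4), tig=2 (26%4)
i=3: r=6+8=14, c=2*2+1=5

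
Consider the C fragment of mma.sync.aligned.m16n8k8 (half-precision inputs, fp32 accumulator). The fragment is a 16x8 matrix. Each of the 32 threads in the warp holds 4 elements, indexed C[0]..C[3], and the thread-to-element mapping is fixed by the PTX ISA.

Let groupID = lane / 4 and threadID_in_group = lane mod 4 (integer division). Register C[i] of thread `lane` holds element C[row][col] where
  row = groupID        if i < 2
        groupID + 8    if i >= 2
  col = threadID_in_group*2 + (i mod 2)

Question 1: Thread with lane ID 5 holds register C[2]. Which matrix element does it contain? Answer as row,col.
lane 5: gr=1 (5/4), th=1 (5%4)
i=2: r=1+8=9, c=1*2+0=2

9,2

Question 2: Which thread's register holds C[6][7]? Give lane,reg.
r: 6->gid=6,r8=0  c: 7->tid=3,i&1=1
L=6*4+3=27  i=0*2+1=1

27,1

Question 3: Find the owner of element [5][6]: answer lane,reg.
23,0

r=5→G=5,rhi=0  c=6→T=3,p=0
L=5*4+3=23  i=0*2+0=0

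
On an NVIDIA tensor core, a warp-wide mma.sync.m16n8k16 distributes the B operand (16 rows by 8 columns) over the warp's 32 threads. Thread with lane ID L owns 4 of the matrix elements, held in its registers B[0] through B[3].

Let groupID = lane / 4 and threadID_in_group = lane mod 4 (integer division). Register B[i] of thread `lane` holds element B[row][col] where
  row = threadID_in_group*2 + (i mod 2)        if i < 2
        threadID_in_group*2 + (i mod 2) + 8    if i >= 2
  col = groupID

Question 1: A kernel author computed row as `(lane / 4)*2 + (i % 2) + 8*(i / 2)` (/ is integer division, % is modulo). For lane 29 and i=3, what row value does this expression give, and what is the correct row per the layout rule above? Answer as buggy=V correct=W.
`(lane / 4)*2 + (i % 2) + 8*(i / 2)`[29,3]->23
lane 29: g=7 (29/4), t=1 (29%4)
i=3: r=1*2+1+8=11, c=g=7
row: 23 vs 11

buggy=23 correct=11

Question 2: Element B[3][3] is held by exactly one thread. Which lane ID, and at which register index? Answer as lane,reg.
c: 3->gid=3  r: 3->r8=0,tid=1,i&1=1
L=3*4+1=13  i=0*2+1=1

13,1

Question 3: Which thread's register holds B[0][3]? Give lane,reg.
12,0

c=3->g=3  r=0->rb=0,t=0,b0=0
L=3*4+0=12  i=0*2+0=0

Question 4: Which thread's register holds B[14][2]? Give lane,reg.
11,2

c=2→G=2  r=14→rhi=1,T=3,p=0
L=2*4+3=11  i=1*2+0=2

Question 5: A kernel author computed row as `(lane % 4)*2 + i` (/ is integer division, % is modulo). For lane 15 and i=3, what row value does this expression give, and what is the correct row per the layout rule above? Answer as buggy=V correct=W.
`(lane % 4)*2 + i`[15,3]=>9
15: grp=3,tig=3
[3] (3*2+1+8,3) = (15,3)
row: 9 vs 15

buggy=9 correct=15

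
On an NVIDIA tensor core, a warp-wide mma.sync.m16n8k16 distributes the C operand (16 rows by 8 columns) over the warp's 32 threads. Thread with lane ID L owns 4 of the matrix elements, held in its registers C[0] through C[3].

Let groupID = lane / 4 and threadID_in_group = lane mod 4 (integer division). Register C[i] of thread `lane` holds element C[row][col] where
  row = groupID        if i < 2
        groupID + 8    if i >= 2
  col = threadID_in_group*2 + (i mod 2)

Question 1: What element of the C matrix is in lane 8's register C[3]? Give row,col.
10,1

lane 8: grp=2 (8/4), tig=0 (8%4)
i=3: r=2+8=10, c=0*2+1=1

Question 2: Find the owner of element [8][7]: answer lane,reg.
r:8=>grp=0,rB=1  c:7=>tig=3,lo=1
L=0*4+3=3  i=1*2+1=3

3,3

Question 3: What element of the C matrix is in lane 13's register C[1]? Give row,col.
3,3

lane 13: grp=3 (13/4), tig=1 (13%4)
i=1: r=3+0=3, c=1*2+1=3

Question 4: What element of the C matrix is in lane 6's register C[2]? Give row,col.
L=6=>grp=6>>2=1, tig=6&3=2
[2]=>row 1+8=9  col 2·2+0=4

9,4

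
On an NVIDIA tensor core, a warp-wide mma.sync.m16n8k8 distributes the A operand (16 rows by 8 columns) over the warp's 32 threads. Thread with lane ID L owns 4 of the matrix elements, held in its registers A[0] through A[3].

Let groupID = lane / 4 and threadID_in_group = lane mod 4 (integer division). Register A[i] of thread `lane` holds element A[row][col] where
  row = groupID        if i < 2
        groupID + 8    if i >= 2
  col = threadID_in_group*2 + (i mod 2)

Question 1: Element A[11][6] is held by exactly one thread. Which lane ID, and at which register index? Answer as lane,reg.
r=11->g=3,rb=1  c=6->t=3,b0=0
L=3*4+3=15  i=1*2+0=2

15,2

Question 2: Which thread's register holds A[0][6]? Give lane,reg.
r: 0->gid=0,r8=0  c: 6->tid=3,i&1=0
L=0*4+3=3  i=0*2+0=0

3,0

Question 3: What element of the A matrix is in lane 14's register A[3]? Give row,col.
11,5

14: gid=3,tid=2
[3] (3+8,2*2+1) = (11,5)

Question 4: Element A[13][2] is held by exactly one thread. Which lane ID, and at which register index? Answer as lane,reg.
21,2

r=13->g=5,rb=1  c=2->t=1,b0=0
L=5*4+1=21  i=1*2+0=2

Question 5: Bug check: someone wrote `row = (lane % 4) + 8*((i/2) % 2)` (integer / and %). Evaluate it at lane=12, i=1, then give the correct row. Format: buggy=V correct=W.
`(lane % 4) + 8*((i/2) % 2)`[12,1]⇒0
lane 12⇒12/4=3, 12 mod 4=0
i=1  r:3+0⇒3  c:2·0+1⇒1
row: 0 vs 3

buggy=0 correct=3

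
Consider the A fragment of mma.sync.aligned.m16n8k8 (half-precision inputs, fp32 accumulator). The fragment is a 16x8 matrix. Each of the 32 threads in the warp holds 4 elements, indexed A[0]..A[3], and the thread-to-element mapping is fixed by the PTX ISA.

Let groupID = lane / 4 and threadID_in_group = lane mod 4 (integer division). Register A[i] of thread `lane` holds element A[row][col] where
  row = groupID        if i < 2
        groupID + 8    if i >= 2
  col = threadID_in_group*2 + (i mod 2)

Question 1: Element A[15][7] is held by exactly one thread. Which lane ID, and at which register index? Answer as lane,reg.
31,3

r:15=>grp=7,rB=1  c:7=>tig=3,lo=1
L=7*4+3=31  i=1*2+1=3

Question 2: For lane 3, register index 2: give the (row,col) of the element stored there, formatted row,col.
lane 3→3/4=0, 3 mod 4=3
i=2  r:0+8→8  c:2·3+0→6

8,6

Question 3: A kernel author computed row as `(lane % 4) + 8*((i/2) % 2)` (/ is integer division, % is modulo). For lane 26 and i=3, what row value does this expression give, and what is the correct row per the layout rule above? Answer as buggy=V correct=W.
buggy=10 correct=14

`(lane % 4) + 8*((i/2) % 2)`[26,3]→10
26: G=6,T=2
[3] (6+8,2*2+1) = (14,5)
row: 10 vs 14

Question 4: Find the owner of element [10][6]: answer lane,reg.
11,2

r:10=>grp=2,rB=1  c:6=>tig=3,lo=0
L=2*4+3=11  i=1*2+0=2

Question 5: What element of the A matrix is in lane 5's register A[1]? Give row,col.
lane 5: g=1 (5/4), t=1 (5%4)
i=1: r=1+0=1, c=1*2+1=3

1,3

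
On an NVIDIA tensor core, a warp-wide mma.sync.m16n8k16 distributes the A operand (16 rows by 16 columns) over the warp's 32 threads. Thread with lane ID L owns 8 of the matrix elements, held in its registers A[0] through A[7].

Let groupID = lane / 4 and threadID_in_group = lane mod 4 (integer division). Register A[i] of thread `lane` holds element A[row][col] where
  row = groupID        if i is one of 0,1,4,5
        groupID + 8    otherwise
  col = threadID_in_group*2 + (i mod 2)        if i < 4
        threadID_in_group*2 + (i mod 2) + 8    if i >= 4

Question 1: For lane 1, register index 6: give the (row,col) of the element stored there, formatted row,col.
8,10

L=1->g=1>>2=0, t=1&3=1
[6]->row 0+8=8  col 1·2+0+8=10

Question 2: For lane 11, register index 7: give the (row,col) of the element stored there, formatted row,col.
lane 11->11/4=2, 11 mod 4=3
i=7  r:2+8->10  c:2·3+1+8->15

10,15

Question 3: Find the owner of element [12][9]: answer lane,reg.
16,7

r:12=>grp=4,rB=1  c:9=>cB=1,tig=0,lo=1
L=4*4+0=16  i=1*4+1*2+1=7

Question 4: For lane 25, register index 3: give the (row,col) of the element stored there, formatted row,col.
L=25->g=25>>2=6, t=25&3=1
[3]->row 6+8=14  col 1·2+1+0=3

14,3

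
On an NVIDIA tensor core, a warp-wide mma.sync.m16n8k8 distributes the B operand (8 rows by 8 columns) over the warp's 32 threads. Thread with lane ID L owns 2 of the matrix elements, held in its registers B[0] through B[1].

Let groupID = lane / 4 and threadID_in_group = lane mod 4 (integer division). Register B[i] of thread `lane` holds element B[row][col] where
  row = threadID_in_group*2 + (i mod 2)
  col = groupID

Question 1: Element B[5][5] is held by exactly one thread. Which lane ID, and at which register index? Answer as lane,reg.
c:5=>grp=5  r:5=>tig=2,lo=1
L=5*4+2=22  i=1=1

22,1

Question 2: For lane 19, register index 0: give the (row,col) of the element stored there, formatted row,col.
6,4

lane 19->19/4=4, 19 mod 4=3
i=0  r:2·3+0->6  c:4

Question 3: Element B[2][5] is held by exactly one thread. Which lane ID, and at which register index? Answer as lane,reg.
c=5->g=5  r=2->t=1,b0=0
L=5*4+1=21  i=0=0

21,0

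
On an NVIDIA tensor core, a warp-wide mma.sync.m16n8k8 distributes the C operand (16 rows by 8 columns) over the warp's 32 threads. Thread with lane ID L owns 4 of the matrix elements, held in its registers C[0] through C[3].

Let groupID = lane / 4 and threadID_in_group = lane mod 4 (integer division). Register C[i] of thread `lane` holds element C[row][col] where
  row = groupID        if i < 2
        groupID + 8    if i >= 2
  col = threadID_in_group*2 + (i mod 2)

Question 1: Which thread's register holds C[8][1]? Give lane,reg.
0,3

r: 8->gid=0,r8=1  c: 1->tid=0,i&1=1
L=0*4+0=0  i=1*2+1=3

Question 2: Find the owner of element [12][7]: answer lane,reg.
19,3

r=12→G=4,rhi=1  c=7→T=3,p=1
L=4*4+3=19  i=1*2+1=3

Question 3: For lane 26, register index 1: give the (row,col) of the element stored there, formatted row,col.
6,5

26: grp=6,tig=2
[1] (6+0,2*2+1) = (6,5)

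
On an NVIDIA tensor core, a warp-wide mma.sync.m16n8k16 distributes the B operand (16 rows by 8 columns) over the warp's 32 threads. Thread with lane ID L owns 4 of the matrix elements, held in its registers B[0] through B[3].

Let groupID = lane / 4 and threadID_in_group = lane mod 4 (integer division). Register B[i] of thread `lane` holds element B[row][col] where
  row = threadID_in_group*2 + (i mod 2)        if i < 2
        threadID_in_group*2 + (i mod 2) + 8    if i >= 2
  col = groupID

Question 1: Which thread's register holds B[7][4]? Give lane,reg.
c=4->g=4  r=7->rb=0,t=3,b0=1
L=4*4+3=19  i=0*2+1=1

19,1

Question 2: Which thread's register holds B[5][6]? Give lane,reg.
26,1

c=6->g=6  r=5->rb=0,t=2,b0=1
L=6*4+2=26  i=0*2+1=1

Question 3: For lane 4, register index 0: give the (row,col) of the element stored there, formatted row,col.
L=4=>grp=4>>2=1, tig=4&3=0
[0]=>row 0·2+0+0=0  col grp=1

0,1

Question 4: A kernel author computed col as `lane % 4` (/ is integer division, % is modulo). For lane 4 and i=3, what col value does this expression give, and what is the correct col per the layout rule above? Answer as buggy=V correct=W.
buggy=0 correct=1

`lane % 4`[4,3]⇒0
L=4⇒gr=4>>2=1, th=4&3=0
[3]⇒row 0·2+1+8=9  col gr=1
col: 0 vs 1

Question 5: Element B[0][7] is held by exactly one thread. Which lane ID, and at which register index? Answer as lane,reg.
c=7->g=7  r=0->rb=0,t=0,b0=0
L=7*4+0=28  i=0*2+0=0

28,0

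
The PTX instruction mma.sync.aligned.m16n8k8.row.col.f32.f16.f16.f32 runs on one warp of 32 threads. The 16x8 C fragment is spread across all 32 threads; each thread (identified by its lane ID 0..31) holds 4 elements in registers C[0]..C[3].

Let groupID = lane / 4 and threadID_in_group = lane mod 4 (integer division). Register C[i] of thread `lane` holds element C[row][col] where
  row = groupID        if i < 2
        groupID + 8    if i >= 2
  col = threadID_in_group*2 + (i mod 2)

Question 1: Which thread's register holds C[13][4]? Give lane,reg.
22,2

r:13=>grp=5,rB=1  c:4=>tig=2,lo=0
L=5*4+2=22  i=1*2+0=2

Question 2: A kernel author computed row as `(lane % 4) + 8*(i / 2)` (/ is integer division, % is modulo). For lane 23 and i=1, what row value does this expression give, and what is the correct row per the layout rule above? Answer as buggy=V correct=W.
buggy=3 correct=5

`(lane % 4) + 8*(i / 2)`[23,1]->3
lane 23->23/4=5, 23 mod 4=3
i=1  r:5+0->5  c:2·3+1->7
row: 3 vs 5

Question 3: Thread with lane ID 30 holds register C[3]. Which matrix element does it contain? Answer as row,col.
30: grp=7,tig=2
[3] (7+8,2*2+1) = (15,5)

15,5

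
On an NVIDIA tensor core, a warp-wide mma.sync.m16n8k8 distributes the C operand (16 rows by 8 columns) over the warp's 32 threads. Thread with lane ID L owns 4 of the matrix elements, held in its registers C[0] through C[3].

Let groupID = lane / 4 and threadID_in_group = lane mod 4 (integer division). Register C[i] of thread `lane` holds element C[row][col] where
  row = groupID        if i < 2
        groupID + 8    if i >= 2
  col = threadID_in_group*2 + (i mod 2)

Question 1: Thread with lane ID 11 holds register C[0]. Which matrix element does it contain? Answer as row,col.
L=11→G=11>>2=2, T=11&3=3
[0]→row 2+0=2  col 3·2+0=6

2,6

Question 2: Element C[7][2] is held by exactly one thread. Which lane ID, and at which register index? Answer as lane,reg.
r:7=>grp=7,rB=0  c:2=>tig=1,lo=0
L=7*4+1=29  i=0*2+0=0

29,0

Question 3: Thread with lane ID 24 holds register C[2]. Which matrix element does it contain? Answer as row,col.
24: grp=6,tig=0
[2] (6+8,0*2+0) = (14,0)

14,0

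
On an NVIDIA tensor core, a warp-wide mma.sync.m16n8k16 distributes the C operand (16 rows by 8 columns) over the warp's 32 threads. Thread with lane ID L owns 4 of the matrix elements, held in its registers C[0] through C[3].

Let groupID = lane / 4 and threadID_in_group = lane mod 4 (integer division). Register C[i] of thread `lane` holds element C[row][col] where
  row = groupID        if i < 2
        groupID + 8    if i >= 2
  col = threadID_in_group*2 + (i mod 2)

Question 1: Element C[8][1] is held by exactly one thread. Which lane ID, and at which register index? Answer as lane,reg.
0,3

r=8→G=0,rhi=1  c=1→T=0,p=1
L=0*4+0=0  i=1*2+1=3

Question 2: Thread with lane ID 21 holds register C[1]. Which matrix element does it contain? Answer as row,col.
lane 21→21/4=5, 21 mod 4=1
i=1  r:5+0→5  c:2·1+1→3

5,3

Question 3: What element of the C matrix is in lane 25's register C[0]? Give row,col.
6,2

25: g=6,t=1
[0] (6+0,1*2+0) = (6,2)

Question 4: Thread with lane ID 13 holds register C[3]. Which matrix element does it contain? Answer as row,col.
13: G=3,T=1
[3] (3+8,1*2+1) = (11,3)

11,3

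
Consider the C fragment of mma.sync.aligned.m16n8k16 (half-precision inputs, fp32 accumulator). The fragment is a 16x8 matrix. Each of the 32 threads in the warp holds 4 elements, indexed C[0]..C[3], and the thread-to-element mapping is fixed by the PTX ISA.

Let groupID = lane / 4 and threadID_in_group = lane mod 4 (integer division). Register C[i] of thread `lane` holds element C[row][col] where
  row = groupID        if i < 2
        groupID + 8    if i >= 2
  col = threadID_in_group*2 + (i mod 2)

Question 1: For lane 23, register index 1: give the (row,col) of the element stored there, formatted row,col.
lane 23: g=5 (23/4), t=3 (23%4)
i=1: r=5+0=5, c=3*2+1=7

5,7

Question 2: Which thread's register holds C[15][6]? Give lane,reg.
31,2

r=15⇒gr=7,Rb=1  c=6⇒th=3,odd=0
L=7*4+3=31  i=1*2+0=2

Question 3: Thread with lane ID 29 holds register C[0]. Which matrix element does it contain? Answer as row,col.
L=29=>grp=29>>2=7, tig=29&3=1
[0]=>row 7+0=7  col 1·2+0=2

7,2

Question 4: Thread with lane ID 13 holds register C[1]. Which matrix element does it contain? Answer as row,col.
3,3

lane 13: G=3 (13/4), T=1 (13%4)
i=1: r=3+0=3, c=1*2+1=3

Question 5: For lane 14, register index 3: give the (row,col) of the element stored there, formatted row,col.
lane 14: G=3 (14/4), T=2 (14%4)
i=3: r=3+8=11, c=2*2+1=5

11,5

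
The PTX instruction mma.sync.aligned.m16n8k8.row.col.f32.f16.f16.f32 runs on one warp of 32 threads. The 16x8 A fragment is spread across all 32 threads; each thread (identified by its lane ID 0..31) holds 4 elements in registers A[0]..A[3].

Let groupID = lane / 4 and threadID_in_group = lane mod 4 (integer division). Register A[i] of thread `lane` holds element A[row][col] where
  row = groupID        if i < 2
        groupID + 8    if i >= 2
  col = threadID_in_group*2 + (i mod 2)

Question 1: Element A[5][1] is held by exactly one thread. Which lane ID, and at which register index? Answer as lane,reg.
20,1

r=5⇒gr=5,Rb=0  c=1⇒th=0,odd=1
L=5*4+0=20  i=0*2+1=1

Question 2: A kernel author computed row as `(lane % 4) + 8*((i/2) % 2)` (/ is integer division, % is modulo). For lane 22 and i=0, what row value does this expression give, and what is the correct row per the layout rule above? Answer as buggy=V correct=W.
buggy=2 correct=5

`(lane % 4) + 8*((i/2) % 2)`[22,0]→2
lane 22→22/4=5, 22 mod 4=2
i=0  r:5+0→5  c:2·2+0→4
row: 2 vs 5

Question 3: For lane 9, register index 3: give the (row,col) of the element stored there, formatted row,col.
9: gr=2,th=1
[3] (2+8,1*2+1) = (10,3)

10,3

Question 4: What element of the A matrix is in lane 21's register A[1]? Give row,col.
5,3

lane 21->21/4=5, 21 mod 4=1
i=1  r:5+0->5  c:2·1+1->3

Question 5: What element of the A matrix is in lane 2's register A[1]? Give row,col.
0,5

2: g=0,t=2
[1] (0+0,2*2+1) = (0,5)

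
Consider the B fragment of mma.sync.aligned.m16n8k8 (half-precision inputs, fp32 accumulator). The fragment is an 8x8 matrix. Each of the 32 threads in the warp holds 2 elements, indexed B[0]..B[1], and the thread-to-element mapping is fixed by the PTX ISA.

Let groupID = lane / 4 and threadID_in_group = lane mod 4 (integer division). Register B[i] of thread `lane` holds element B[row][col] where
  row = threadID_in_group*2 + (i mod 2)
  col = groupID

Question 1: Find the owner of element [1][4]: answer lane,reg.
c=4⇒gr=4  r=1⇒th=0,odd=1
L=4*4+0=16  i=1=1

16,1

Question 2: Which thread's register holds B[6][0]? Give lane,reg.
3,0

c:0=>grp=0  r:6=>tig=3,lo=0
L=0*4+3=3  i=0=0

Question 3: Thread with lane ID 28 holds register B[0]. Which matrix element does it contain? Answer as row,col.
0,7

lane 28: g=7 (28/4), t=0 (28%4)
i=0: r=0*2+0=0, c=g=7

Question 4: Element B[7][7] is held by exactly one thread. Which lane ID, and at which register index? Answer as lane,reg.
c: 7->gid=7  r: 7->tid=3,i&1=1
L=7*4+3=31  i=1=1

31,1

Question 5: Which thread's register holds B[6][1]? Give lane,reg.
c: 1->gid=1  r: 6->tid=3,i&1=0
L=1*4+3=7  i=0=0

7,0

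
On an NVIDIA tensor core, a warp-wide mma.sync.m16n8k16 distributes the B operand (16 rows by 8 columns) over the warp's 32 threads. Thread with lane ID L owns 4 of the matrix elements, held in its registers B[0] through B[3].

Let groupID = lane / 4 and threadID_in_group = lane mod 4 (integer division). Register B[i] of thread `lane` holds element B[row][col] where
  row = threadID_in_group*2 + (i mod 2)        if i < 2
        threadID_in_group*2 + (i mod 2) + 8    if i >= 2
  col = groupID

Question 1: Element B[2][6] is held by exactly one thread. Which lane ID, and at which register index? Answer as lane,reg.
c=6→G=6  r=2→rhi=0,T=1,p=0
L=6*4+1=25  i=0*2+0=0

25,0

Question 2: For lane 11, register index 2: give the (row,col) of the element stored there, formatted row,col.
14,2

11: gid=2,tid=3
[2] (3*2+0+8,2) = (14,2)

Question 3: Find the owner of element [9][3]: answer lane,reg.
c=3→G=3  r=9→rhi=1,T=0,p=1
L=3*4+0=12  i=1*2+1=3

12,3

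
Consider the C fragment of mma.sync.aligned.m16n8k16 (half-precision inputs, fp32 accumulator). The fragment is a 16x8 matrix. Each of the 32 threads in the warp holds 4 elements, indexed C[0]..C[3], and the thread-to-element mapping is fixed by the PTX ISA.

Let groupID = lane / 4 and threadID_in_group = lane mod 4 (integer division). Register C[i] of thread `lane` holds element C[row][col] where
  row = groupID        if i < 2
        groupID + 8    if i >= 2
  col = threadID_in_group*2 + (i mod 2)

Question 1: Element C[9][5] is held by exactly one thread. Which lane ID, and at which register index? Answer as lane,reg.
6,3

r=9⇒gr=1,Rb=1  c=5⇒th=2,odd=1
L=1*4+2=6  i=1*2+1=3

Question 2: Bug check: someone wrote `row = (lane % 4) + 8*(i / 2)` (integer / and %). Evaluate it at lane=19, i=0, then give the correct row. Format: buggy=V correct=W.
buggy=3 correct=4

`(lane % 4) + 8*(i / 2)`[19,0]->3
lane 19: gid=4 (19/4), tid=3 (19%4)
i=0: r=4+0=4, c=3*2+0=6
row: 3 vs 4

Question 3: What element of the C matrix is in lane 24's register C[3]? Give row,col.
L=24=>grp=24>>2=6, tig=24&3=0
[3]=>row 6+8=14  col 0·2+1=1

14,1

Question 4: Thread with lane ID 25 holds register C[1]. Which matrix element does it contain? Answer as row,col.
6,3

lane 25: gid=6 (25/4), tid=1 (25%4)
i=1: r=6+0=6, c=1*2+1=3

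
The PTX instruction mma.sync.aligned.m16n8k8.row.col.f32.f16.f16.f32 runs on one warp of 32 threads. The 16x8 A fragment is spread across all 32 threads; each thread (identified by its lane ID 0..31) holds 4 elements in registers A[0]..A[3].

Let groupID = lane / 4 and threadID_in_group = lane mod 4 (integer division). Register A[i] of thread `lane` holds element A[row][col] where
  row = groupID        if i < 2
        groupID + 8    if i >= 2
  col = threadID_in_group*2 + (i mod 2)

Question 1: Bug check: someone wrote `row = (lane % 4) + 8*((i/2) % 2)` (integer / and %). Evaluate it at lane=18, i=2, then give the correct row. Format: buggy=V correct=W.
`(lane % 4) + 8*((i/2) % 2)`[18,2]=>10
lane 18: grp=4 (18/4), tig=2 (18%4)
i=2: r=4+8=12, c=2*2+0=4
row: 10 vs 12

buggy=10 correct=12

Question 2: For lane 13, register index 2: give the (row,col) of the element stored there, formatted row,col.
13: gr=3,th=1
[2] (3+8,1*2+0) = (11,2)

11,2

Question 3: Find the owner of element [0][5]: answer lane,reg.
r=0⇒gr=0,Rb=0  c=5⇒th=2,odd=1
L=0*4+2=2  i=0*2+1=1

2,1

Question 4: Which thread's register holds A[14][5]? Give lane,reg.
26,3

r:14=>grp=6,rB=1  c:5=>tig=2,lo=1
L=6*4+2=26  i=1*2+1=3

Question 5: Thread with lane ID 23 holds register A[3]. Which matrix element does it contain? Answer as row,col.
13,7

23: grp=5,tig=3
[3] (5+8,3*2+1) = (13,7)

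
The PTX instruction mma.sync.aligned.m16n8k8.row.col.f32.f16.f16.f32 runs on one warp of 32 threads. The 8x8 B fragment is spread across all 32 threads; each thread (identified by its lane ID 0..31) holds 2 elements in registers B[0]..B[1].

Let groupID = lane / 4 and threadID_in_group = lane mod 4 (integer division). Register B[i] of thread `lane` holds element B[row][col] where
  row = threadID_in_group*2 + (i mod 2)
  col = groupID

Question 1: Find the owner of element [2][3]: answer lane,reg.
c:3=>grp=3  r:2=>tig=1,lo=0
L=3*4+1=13  i=0=0

13,0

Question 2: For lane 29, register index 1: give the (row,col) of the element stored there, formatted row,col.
3,7

lane 29⇒29/4=7, 29 mod 4=1
i=1  r:2·1+1⇒3  c:7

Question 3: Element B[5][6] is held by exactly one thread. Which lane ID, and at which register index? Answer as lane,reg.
26,1

c=6→G=6  r=5→T=2,p=1
L=6*4+2=26  i=1=1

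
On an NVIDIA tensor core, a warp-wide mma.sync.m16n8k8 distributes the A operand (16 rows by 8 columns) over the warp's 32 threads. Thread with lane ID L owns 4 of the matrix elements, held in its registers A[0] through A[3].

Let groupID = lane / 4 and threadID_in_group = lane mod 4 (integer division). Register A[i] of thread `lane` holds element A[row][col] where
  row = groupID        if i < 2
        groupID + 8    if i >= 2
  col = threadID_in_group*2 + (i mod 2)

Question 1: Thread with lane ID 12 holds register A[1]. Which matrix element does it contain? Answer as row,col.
3,1

L=12=>grp=12>>2=3, tig=12&3=0
[1]=>row 3+0=3  col 0·2+1=1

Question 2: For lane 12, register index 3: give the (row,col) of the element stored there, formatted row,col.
L=12->g=12>>2=3, t=12&3=0
[3]->row 3+8=11  col 0·2+1=1

11,1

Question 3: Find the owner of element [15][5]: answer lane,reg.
30,3

r=15→G=7,rhi=1  c=5→T=2,p=1
L=7*4+2=30  i=1*2+1=3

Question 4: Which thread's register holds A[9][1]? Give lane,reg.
4,3

r=9->g=1,rb=1  c=1->t=0,b0=1
L=1*4+0=4  i=1*2+1=3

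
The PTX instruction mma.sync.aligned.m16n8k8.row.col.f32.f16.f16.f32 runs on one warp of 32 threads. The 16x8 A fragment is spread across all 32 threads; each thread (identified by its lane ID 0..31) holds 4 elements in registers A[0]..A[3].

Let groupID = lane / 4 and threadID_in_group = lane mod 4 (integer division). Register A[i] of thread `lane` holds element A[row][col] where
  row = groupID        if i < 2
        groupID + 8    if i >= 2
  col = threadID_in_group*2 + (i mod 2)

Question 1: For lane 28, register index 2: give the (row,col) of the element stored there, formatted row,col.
lane 28: g=7 (28/4), t=0 (28%4)
i=2: r=7+8=15, c=0*2+0=0

15,0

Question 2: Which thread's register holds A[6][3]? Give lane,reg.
25,1

r: 6->gid=6,r8=0  c: 3->tid=1,i&1=1
L=6*4+1=25  i=0*2+1=1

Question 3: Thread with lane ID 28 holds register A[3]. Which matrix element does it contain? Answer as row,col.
15,1

28: G=7,T=0
[3] (7+8,0*2+1) = (15,1)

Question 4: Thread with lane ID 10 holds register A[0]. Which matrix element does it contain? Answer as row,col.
10: grp=2,tig=2
[0] (2+0,2*2+0) = (2,4)

2,4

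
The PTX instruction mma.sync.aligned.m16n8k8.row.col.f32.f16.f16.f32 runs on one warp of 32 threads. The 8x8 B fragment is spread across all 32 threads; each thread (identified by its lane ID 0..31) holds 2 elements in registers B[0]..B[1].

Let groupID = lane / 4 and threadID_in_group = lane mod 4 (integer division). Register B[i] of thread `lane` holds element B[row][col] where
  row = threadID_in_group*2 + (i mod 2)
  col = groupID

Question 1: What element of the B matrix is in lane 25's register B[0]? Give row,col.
2,6

lane 25: G=6 (25/4), T=1 (25%4)
i=0: r=1*2+0=2, c=G=6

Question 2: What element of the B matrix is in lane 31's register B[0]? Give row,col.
L=31->gid=31>>2=7, tid=31&3=3
[0]->row 3·2+0=6  col gid=7

6,7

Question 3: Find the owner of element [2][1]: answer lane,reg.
5,0

c: 1->gid=1  r: 2->tid=1,i&1=0
L=1*4+1=5  i=0=0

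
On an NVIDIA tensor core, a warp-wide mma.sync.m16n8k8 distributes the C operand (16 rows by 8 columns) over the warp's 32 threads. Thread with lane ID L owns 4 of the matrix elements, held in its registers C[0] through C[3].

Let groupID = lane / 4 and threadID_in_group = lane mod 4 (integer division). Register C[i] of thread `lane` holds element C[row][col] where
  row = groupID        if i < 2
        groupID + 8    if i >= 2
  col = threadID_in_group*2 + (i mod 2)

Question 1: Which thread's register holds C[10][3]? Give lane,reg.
9,3

r=10⇒gr=2,Rb=1  c=3⇒th=1,odd=1
L=2*4+1=9  i=1*2+1=3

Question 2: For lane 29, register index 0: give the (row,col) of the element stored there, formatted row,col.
L=29->gid=29>>2=7, tid=29&3=1
[0]->row 7+0=7  col 1·2+0=2

7,2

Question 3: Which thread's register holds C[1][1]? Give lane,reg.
r=1→G=1,rhi=0  c=1→T=0,p=1
L=1*4+0=4  i=0*2+1=1

4,1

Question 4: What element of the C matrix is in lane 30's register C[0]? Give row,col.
L=30→G=30>>2=7, T=30&3=2
[0]→row 7+0=7  col 2·2+0=4

7,4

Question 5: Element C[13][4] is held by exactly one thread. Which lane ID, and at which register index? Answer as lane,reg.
22,2

r=13⇒gr=5,Rb=1  c=4⇒th=2,odd=0
L=5*4+2=22  i=1*2+0=2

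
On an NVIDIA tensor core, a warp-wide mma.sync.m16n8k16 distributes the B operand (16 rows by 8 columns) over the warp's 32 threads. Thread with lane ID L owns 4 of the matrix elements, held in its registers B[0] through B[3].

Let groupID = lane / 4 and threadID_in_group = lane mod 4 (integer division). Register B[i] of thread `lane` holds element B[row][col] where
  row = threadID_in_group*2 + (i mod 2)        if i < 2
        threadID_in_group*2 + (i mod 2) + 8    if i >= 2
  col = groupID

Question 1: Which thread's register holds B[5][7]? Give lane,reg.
c: 7->gid=7  r: 5->r8=0,tid=2,i&1=1
L=7*4+2=30  i=0*2+1=1

30,1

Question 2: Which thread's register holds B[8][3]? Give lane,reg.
12,2

c=3⇒gr=3  r=8⇒Rb=1,th=0,odd=0
L=3*4+0=12  i=1*2+0=2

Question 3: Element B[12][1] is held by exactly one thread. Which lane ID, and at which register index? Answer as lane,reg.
c:1=>grp=1  r:12=>rB=1,tig=2,lo=0
L=1*4+2=6  i=1*2+0=2

6,2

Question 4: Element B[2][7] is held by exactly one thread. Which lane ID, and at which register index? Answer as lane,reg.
29,0

c=7⇒gr=7  r=2⇒Rb=0,th=1,odd=0
L=7*4+1=29  i=0*2+0=0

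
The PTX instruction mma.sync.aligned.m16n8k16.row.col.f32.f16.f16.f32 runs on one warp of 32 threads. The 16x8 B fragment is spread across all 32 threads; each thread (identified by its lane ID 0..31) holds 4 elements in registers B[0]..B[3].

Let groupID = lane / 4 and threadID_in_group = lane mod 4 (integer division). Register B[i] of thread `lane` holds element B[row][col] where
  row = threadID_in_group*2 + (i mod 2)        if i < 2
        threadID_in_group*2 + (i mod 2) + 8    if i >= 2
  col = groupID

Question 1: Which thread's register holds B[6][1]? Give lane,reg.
7,0

c:1=>grp=1  r:6=>rB=0,tig=3,lo=0
L=1*4+3=7  i=0*2+0=0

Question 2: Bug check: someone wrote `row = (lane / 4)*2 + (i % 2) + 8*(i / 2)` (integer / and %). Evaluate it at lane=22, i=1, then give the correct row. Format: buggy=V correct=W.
buggy=11 correct=5

`(lane / 4)*2 + (i % 2) + 8*(i / 2)`[22,1]→11
22: G=5,T=2
[1] (2*2+1+0,5) = (5,5)
row: 11 vs 5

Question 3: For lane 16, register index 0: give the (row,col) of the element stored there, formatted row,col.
lane 16: g=4 (16/4), t=0 (16%4)
i=0: r=0*2+0+0=0, c=g=4

0,4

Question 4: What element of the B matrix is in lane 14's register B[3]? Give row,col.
13,3

L=14->gid=14>>2=3, tid=14&3=2
[3]->row 2·2+1+8=13  col gid=3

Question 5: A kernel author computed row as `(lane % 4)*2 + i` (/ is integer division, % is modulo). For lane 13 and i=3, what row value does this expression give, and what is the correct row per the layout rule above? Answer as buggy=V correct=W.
`(lane % 4)*2 + i`[13,3]=>5
lane 13: grp=3 (13/4), tig=1 (13%4)
i=3: r=1*2+1+8=11, c=grp=3
row: 5 vs 11

buggy=5 correct=11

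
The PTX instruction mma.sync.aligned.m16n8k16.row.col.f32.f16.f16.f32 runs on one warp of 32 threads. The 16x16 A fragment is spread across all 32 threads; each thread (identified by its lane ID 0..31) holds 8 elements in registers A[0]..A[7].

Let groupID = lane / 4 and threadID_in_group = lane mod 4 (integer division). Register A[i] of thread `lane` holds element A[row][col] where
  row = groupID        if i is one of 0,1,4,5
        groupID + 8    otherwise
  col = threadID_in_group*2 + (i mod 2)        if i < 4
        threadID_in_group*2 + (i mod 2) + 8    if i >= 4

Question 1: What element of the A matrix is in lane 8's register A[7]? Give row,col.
10,9

lane 8: gid=2 (8/4), tid=0 (8%4)
i=7: r=2+8=10, c=0*2+1+8=9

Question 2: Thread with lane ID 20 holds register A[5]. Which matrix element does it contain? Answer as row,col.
20: grp=5,tig=0
[5] (5+0,0*2+1+8) = (5,9)

5,9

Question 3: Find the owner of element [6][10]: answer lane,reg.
r=6->g=6,rb=0  c=10->cb=1,t=1,b0=0
L=6*4+1=25  i=1*4+0*2+0=4

25,4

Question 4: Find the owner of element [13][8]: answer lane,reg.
r=13⇒gr=5,Rb=1  c=8⇒Cb=1,th=0,odd=0
L=5*4+0=20  i=1*4+1*2+0=6

20,6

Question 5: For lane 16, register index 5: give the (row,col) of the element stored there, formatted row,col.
16: gr=4,th=0
[5] (4+0,0*2+1+8) = (4,9)

4,9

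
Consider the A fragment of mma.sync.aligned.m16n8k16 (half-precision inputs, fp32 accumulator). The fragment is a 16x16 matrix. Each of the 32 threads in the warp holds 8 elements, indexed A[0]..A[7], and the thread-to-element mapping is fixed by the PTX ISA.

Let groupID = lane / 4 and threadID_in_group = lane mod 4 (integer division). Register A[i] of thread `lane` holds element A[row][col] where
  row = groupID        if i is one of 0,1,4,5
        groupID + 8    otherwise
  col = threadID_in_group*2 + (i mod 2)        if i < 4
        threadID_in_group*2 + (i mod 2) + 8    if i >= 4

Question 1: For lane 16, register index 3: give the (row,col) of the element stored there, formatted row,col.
16: G=4,T=0
[3] (4+8,0*2+1+0) = (12,1)

12,1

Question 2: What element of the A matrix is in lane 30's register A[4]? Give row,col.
7,12

lane 30->30/4=7, 30 mod 4=2
i=4  r:7+0->7  c:2·2+0+8->12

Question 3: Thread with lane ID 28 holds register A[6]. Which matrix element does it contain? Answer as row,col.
15,8

lane 28: gr=7 (28/4), th=0 (28%4)
i=6: r=7+8=15, c=0*2+0+8=8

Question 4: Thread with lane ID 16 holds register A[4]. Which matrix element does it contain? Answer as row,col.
4,8

lane 16->16/4=4, 16 mod 4=0
i=4  r:4+0->4  c:2·0+0+8->8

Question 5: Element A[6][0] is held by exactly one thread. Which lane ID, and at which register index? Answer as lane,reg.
r: 6->gid=6,r8=0  c: 0->c8=0,tid=0,i&1=0
L=6*4+0=24  i=0*4+0*2+0=0

24,0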